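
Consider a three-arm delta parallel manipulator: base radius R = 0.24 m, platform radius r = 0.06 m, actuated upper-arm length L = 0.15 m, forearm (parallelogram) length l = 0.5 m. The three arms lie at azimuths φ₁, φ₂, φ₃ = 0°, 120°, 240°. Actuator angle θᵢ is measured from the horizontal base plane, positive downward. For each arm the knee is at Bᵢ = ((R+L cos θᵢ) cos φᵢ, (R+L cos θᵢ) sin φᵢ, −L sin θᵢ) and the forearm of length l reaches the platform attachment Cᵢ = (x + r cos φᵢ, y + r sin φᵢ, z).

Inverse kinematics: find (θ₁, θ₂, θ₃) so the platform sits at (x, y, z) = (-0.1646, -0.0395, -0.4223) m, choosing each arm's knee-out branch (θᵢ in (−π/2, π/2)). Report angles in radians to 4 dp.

φ1=0.0° → target in arm frame (-0.1646, -0.0395)
  A cos θ + B sin θ = C:  0.3446·cos θ + -0.4223·sin θ = -0.2372
  γ=atan2(-0.4223,0.3446)=-0.8864;  ψ=arccos(-0.4351)=2.0209;  θ1=γ+ψ≈1.1346
φ2=120.0° → target in arm frame (0.0481, 0.1623)
  A cos θ + B sin θ = C:  0.1319·cos θ + -0.4223·sin θ = 0.0181
  √(A²+B²)=0.4424;  θ2 = -1.2680+1.5299 ≈ 0.2619
arm 3 (φ=240.0°): x'=0.1165, y'=-0.1228
  A=0.0635, B=-0.4223, C=(l²−L²−A²−y'²−z²)/(2L)=0.1002
  θ3 = atan2(B,A) + arccos(C/0.4270) = -0.0875

θ₁ = 1.1346, θ₂ = 0.2619, θ₃ = -0.0875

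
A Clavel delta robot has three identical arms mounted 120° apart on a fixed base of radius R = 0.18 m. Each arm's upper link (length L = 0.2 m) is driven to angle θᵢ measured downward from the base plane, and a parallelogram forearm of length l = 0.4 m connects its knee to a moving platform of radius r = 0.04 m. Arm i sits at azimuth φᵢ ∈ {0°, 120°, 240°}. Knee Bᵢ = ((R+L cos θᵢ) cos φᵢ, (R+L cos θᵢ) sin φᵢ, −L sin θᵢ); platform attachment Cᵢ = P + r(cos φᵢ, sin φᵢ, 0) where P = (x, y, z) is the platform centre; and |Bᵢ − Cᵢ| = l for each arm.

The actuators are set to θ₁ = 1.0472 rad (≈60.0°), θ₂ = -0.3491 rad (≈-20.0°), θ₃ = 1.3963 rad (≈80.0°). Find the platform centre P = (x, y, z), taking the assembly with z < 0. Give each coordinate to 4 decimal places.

arm 1 at φ=0.0°: e+L cos θ1 = 0.2400;  centre 1 = (0.2400, 0.0000, -0.1732)
φ2=120.0°: virtual centre (-0.1640, 0.2840, 0.0684), radius l
arm 3 at φ=240.0°: e+L cos θ3 = 0.1747;  centre 3 = (-0.0874, -0.1513, -0.1970)
subtract pairs → two planes through P
linear system: -0.8079x+0.5680y = 0.0246−0.4832z; -0.6547x+-0.3026y = -0.0183−-0.0475z
det = 0.6164;  x = 0.0048+0.1935z,  y = 0.0501+-0.5756z
sphere 1 gives Az²+Bz+C=0 with A=1.3687, B=0.1977, C=-0.0721;  B²−4AC=0.4341;  roots -0.3129, 0.1685;  negative root z = -0.3129
x = -0.0558, y = 0.2302

(-0.0558, 0.2302, -0.3129)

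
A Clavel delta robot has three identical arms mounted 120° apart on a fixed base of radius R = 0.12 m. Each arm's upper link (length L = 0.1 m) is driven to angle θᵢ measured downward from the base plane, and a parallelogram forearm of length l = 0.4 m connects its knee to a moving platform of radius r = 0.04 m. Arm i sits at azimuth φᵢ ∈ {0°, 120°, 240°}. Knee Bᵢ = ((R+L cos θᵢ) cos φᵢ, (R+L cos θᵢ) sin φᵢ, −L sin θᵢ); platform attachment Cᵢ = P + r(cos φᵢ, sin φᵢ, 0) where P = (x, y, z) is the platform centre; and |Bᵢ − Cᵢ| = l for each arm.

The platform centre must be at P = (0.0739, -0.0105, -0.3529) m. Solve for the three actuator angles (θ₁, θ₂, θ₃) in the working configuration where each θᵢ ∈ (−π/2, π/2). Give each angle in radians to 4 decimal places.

arm 1 (φ=0.0°): x'=0.0739, y'=-0.0105
  A cos θ + B sin θ = C:  0.0061·cos θ + -0.3529·sin θ = 0.1266
  √(A²+B²)=0.3530;  θ1 = -1.5535+1.2040 ≈ -0.3495
φ2=120.0° → target in arm frame (-0.0460, -0.0587)
  A cos θ + B sin θ = C:  0.1260·cos θ + -0.3529·sin θ = 0.0306
  θ2 = atan2(B,A) + arccos(C/0.3747) = 0.2613
rotate P by −φ3: (-0.0279, 0.0692, -0.3529)
  e−x'=0.1079;  (l²−L²−(e−x')²−y'²−z²)/2L = 0.0452
  γ=atan2(-0.3529,0.1079)=-1.2742;  ψ=arccos(0.1224)=1.4481;  θ3=γ+ψ≈0.1739

θ₁ = -0.3495, θ₂ = 0.2613, θ₃ = 0.1739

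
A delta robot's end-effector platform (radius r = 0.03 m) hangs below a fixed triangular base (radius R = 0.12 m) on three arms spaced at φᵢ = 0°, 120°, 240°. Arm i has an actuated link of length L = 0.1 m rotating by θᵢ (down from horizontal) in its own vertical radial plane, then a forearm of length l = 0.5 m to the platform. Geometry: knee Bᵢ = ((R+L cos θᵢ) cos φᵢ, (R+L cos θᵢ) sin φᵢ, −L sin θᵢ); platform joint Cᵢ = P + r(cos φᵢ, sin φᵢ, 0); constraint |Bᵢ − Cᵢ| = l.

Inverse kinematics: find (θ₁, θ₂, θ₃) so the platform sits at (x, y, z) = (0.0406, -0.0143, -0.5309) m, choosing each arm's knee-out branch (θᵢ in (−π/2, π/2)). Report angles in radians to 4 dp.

θ₁ = 0.5232, θ₂ = 0.7850, θ₃ = 0.6979

arm 1 (φ=0.0°): x'=0.0406, y'=-0.0143
  A cos θ + B sin θ = C:  0.0494·cos θ + -0.5309·sin θ = -0.2225
  θ1 = atan2(B,A) + arccos(C/0.5332) = 0.5232
rotate P by −φ2: (-0.0327, -0.0280, -0.5309)
  A cos θ + B sin θ = C:  0.1227·cos θ + -0.5309·sin θ = -0.2885
  γ=atan2(-0.5309,0.1227)=-1.3437;  ψ=arccos(-0.5294)=2.1287;  θ2=γ+ψ≈0.7850
arm 3 (φ=240.0°): x'=-0.0079, y'=0.0423
  A=0.0979, B=-0.5309, C=(l²−L²−A²−y'²−z²)/(2L)=-0.2662
  √(A²+B²)=0.5399;  θ3 = -1.3884+2.0864 ≈ 0.6979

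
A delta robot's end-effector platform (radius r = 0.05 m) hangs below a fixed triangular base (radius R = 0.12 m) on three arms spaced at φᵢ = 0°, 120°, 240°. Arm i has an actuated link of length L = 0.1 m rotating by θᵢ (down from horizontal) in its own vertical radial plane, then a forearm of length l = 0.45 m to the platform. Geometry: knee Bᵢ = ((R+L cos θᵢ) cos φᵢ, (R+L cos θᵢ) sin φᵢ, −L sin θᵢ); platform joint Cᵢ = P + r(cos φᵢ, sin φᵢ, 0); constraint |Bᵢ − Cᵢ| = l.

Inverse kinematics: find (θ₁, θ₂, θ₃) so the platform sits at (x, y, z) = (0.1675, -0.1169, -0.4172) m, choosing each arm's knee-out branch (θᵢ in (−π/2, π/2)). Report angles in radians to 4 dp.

rotate P by −φ1: (0.1675, -0.1169, -0.4172)
  A cos θ + B sin θ = C:  -0.0975·cos θ + -0.4172·sin θ = -0.0236
  γ=atan2(-0.4172,-0.0975)=-1.8004;  ψ=arccos(-0.0552)=1.6260;  θ1=γ+ψ≈-0.1744
rotate P by −φ2: (-0.1850, -0.0866, -0.4172)
  A cos θ + B sin θ = C:  0.2550·cos θ + -0.4172·sin θ = -0.2704
  θ2 = atan2(B,A) + arccos(C/0.4890) = 1.1345
arm 3 (φ=240.0°): x'=0.0175, y'=0.2035
  e−x'=0.0525;  (l²−L²−(e−x')²−y'²−z²)/2L = -0.1286
  θ3 = atan2(B,A) + arccos(C/0.4205) = 0.4361

θ₁ = -0.1744, θ₂ = 1.1345, θ₃ = 0.4361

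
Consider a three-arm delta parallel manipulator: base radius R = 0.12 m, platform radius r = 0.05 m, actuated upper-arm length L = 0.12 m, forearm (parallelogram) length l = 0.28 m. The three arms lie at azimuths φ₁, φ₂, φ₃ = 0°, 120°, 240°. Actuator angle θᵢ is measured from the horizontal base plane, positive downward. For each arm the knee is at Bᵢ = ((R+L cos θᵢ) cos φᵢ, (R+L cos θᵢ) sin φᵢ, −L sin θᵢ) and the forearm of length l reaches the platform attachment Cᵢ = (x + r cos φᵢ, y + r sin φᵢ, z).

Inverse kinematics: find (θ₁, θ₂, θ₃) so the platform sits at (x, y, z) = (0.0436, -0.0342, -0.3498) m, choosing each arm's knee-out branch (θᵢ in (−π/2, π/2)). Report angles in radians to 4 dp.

rotate P by −φ1: (0.0436, -0.0342, -0.3498)
  e−x'=0.0264;  (l²−L²−(e−x')²−y'²−z²)/2L = -0.2509
  √(A²+B²)=0.3508;  θ1 = -1.4955+2.3679 ≈ 0.8725
φ2=120.0° → target in arm frame (-0.0514, -0.0207)
  A=0.1214, B=-0.3498, C=(l²−L²−A²−y'²−z²)/(2L)=-0.3064
  √(A²+B²)=0.3703;  θ2 = -1.2367+2.5453 ≈ 1.3086
rotate P by −φ3: (0.0078, 0.0549, -0.3498)
  A=0.0622, B=-0.3498, C=(l²−L²−A²−y'²−z²)/(2L)=-0.2718
  γ=atan2(-0.3498,0.0622)=-1.3949;  ψ=arccos(-0.7651)=2.4419;  θ3=γ+ψ≈1.0471

θ₁ = 0.8725, θ₂ = 1.3086, θ₃ = 1.0471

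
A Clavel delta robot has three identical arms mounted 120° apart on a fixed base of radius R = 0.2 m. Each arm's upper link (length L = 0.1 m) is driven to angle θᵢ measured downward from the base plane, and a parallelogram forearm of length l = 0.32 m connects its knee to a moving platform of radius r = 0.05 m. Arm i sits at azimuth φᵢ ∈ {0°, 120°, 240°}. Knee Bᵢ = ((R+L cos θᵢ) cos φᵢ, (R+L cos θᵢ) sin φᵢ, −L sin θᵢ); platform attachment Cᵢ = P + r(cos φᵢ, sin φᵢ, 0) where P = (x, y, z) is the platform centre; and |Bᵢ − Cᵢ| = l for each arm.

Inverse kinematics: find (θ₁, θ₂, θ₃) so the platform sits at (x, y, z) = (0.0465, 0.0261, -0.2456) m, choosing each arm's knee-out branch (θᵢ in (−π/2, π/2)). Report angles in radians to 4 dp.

rotate P by −φ1: (0.0465, 0.0261, -0.2456)
  A=0.1035, B=-0.2456, C=(l²−L²−A²−y'²−z²)/(2L)=0.1034
  √(A²+B²)=0.2665;  θ1 = -1.1720+1.1722 ≈ 0.0003
rotate P by −φ2: (-0.0006, -0.0533, -0.2456)
  A cos θ + B sin θ = C:  0.1506·cos θ + -0.2456·sin θ = 0.0327
  √(A²+B²)=0.2881;  θ2 = -1.0206+1.4570 ≈ 0.4364
rotate P by −φ3: (-0.0459, 0.0272, -0.2456)
  A cos θ + B sin θ = C:  0.1959·cos θ + -0.2456·sin θ = -0.0351
  γ=atan2(-0.2456,0.1959)=-0.8976;  ψ=arccos(-0.1117)=1.6827;  θ3=γ+ψ≈0.7851

θ₁ = 0.0003, θ₂ = 0.4364, θ₃ = 0.7851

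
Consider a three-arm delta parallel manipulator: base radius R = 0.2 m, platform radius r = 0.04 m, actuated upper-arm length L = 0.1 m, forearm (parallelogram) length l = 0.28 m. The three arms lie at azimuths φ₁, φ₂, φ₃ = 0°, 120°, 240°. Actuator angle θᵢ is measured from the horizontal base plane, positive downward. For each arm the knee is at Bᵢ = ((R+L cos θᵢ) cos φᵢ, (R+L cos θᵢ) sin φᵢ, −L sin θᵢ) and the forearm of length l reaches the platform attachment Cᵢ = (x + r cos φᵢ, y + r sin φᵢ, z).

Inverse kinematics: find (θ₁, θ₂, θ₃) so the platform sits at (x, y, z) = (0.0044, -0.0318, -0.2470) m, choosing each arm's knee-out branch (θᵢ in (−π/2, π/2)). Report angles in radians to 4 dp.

φ1=0.0° → target in arm frame (0.0044, -0.0318)
  A cos θ + B sin θ = C:  0.1556·cos θ + -0.2470·sin θ = -0.0892
  √(A²+B²)=0.2919;  θ1 = -1.0086+1.8812 ≈ 0.8725
rotate P by −φ2: (-0.0297, 0.0121, -0.2470)
  e−x'=0.1897;  (l²−L²−(e−x')²−y'²−z²)/2L = -0.1438
  √(A²+B²)=0.3115;  θ2 = -0.9158+2.0506 ≈ 1.1349
φ3=240.0° → target in arm frame (0.0253, 0.0197)
  A=0.1347, B=-0.2470, C=(l²−L²−A²−y'²−z²)/(2L)=-0.0557
  √(A²+B²)=0.2813;  θ3 = -1.0717+1.7699 ≈ 0.6983

θ₁ = 0.8725, θ₂ = 1.1349, θ₃ = 0.6983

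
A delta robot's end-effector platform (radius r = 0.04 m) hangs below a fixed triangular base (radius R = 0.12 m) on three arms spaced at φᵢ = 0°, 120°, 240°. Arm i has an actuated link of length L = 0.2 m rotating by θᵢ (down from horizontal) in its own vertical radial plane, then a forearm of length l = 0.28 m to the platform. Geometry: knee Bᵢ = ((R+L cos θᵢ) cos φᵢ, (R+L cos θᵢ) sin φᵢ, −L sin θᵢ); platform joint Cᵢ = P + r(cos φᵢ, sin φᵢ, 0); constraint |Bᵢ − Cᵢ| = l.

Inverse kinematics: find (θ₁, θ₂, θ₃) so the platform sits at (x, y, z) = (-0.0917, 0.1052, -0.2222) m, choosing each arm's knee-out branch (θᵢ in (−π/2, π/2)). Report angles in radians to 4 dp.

θ₁ = 1.1344, θ₂ = -0.0874, θ₃ = 0.9602

φ1=0.0° → target in arm frame (-0.0917, 0.1052)
  e−x'=0.1717;  (l²−L²−(e−x')²−y'²−z²)/2L = -0.1288
  √(A²+B²)=0.2808;  θ1 = -0.9129+2.0473 ≈ 1.1344
arm 2 (φ=120.0°): x'=0.1370, y'=0.0268
  A=-0.0570, B=-0.2222, C=(l²−L²−A²−y'²−z²)/(2L)=-0.0373
  θ2 = atan2(B,A) + arccos(C/0.2294) = -0.0874
arm 3 (φ=240.0°): x'=-0.0453, y'=-0.1320
  e−x'=0.1253;  (l²−L²−(e−x')²−y'²−z²)/2L = -0.1102
  γ=atan2(-0.2222,0.1253)=-1.0575;  ψ=arccos(-0.4321)=2.0176;  θ3=γ+ψ≈0.9602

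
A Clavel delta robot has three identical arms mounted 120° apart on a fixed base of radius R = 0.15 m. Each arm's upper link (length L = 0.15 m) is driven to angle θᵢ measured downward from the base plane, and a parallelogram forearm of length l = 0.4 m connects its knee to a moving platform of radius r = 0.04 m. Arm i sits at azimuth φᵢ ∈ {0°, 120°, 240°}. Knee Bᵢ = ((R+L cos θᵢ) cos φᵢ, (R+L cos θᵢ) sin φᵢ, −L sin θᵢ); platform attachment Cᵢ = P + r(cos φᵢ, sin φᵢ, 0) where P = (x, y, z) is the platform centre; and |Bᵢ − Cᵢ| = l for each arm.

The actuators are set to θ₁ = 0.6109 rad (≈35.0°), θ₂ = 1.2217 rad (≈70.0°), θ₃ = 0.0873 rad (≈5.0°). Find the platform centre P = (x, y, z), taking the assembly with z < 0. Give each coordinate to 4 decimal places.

centre 1 = (0.2329·cos0.0°, 0.2329·sin0.0°, -0.0860) = (0.2329, 0.0000, -0.0860)
centre 2 = (0.1613·cos120.0°, 0.1613·sin120.0°, -0.1410) = (-0.0807, 0.1397, -0.1410)
arm 3 at φ=240.0°: (R−r)+L cos θ3 = 0.2594;  centre 3 = (-0.1297, -0.2247, -0.0131)
eliminate P² terms by subtracting sphere 1 from 2 and 3
plane₁₂: -0.6270x+0.2794y+-0.1098z = -0.0157
Cramer: x(z) = 0.0112-0.0177z;  y(z) = -0.0311+0.3533z
quadratic in z: (1.1252)z²+(0.1579)z+(-0.1025)=0, √Δ=0.6973 → z ∈ {-0.3801, 0.2397}; z = -0.3801 (taking z<0)
x = 0.0180, y = -0.1654

(0.0180, -0.1654, -0.3801)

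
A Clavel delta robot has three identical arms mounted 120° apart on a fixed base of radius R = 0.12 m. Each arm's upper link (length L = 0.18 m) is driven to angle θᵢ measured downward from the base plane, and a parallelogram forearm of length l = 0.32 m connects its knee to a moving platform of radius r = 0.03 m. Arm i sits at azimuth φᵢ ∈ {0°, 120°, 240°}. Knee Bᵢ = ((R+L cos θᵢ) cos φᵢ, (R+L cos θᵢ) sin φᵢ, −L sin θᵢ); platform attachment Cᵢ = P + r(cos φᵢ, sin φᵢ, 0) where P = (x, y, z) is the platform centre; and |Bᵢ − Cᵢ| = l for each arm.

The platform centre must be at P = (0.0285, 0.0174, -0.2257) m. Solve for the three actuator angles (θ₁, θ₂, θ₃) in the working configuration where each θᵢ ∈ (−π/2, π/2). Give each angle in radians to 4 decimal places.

θ₁ = 0.0873, θ₂ = 0.2617, θ₃ = 0.4366

φ1=0.0° → target in arm frame (0.0285, 0.0174)
  A=0.0615, B=-0.2257, C=(l²−L²−A²−y'²−z²)/(2L)=0.0416
  γ=atan2(-0.2257,0.0615)=-1.3048;  ψ=arccos(0.1778)=1.3920;  θ1=γ+ψ≈0.0873
φ2=120.0° → target in arm frame (0.0008, -0.0334)
  A cos θ + B sin θ = C:  0.0892·cos θ + -0.2257·sin θ = 0.0278
  √(A²+B²)=0.2427;  θ2 = -1.1945+1.4562 ≈ 0.2617
arm 3 (φ=240.0°): x'=-0.0293, y'=0.0160
  A=0.1193, B=-0.2257, C=(l²−L²−A²−y'²−z²)/(2L)=0.0127
  θ3 = atan2(B,A) + arccos(C/0.2553) = 0.4366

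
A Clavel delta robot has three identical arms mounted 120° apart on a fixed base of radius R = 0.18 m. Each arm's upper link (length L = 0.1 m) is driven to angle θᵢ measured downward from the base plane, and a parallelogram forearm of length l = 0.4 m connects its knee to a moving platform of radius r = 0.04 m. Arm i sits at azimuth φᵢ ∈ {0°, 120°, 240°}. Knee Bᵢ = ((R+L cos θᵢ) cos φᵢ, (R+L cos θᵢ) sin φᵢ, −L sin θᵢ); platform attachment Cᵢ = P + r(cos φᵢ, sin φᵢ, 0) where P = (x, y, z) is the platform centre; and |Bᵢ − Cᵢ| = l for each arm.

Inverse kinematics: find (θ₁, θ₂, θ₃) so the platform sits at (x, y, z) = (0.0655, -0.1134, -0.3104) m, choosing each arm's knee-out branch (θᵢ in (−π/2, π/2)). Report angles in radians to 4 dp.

rotate P by −φ1: (0.0655, -0.1134, -0.3104)
  e−x'=0.0745;  (l²−L²−(e−x')²−y'²−z²)/2L = 0.1762
  θ1 = atan2(B,A) + arccos(C/0.3192) = -0.3492
arm 2 (φ=120.0°): x'=-0.1310, y'=0.0000
  A=0.2710, B=-0.3104, C=(l²−L²−A²−y'²−z²)/(2L)=-0.0988
  γ=atan2(-0.3104,0.2710)=-0.8531;  ψ=arccos(-0.2399)=1.8130;  θ2=γ+ψ≈0.9599
arm 3 (φ=240.0°): x'=0.0655, y'=0.1134
  A=0.0745, B=-0.3104, C=(l²−L²−A²−y'²−z²)/(2L)=0.1762
  √(A²+B²)=0.3192;  θ3 = -1.3351+0.9863 ≈ -0.3488

θ₁ = -0.3492, θ₂ = 0.9599, θ₃ = -0.3488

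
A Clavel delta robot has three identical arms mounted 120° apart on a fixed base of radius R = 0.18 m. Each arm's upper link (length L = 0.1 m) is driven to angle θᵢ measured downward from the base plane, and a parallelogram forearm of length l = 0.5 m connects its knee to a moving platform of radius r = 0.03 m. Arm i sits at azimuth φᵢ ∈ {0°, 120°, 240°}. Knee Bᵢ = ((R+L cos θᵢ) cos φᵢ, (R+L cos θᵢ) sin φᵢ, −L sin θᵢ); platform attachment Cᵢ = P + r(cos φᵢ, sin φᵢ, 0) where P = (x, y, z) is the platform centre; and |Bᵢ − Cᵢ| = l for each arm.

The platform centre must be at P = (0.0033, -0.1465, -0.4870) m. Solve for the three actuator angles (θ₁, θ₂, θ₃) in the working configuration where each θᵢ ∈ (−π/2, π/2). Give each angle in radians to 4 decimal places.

θ₁ = 0.6983, θ₂ = 1.3094, θ₃ = 0.0875

arm 1 (φ=0.0°): x'=0.0033, y'=-0.1465
  A=0.1467, B=-0.4870, C=(l²−L²−A²−y'²−z²)/(2L)=-0.2008
  √(A²+B²)=0.5086;  θ1 = -1.2782+1.9766 ≈ 0.6983
rotate P by −φ2: (-0.1285, 0.0704, -0.4870)
  e−x'=0.2785;  (l²−L²−(e−x')²−y'²−z²)/2L = -0.3985
  √(A²+B²)=0.5610;  θ2 = -1.0513+2.3607 ≈ 1.3094
φ3=240.0° → target in arm frame (0.1252, 0.0761)
  A=0.0248, B=-0.4870, C=(l²−L²−A²−y'²−z²)/(2L)=-0.0179
  √(A²+B²)=0.4876;  θ3 = -1.5200+1.6075 ≈ 0.0875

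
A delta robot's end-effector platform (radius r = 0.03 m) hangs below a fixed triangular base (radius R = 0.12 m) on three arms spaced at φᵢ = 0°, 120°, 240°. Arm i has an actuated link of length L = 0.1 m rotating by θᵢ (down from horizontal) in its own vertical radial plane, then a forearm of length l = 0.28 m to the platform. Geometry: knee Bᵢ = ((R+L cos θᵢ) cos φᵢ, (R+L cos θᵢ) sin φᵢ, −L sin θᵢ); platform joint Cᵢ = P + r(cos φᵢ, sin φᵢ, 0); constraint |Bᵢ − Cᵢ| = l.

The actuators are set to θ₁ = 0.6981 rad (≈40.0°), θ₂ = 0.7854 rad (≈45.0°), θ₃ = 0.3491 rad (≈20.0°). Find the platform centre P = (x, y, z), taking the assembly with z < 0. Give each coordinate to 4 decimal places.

(-0.0133, -0.0401, -0.2750)

arm 1 at φ=0.0°: e+L cos θ1 = 0.1666;  S1 = (0.1666, 0.0000, -0.0643)
arm 2 at φ=120.0°: e+L cos θ2 = 0.1607;  S2 = (-0.0804, 0.1392, -0.0707)
S3 = (0.1840·cos240.0°, 0.1840·sin240.0°, -0.0342) = (-0.0920, -0.1593, -0.0342)
|S₂|²−|S₁|² = -0.0011;  |S₃|²−|S₁|² = 0.0031
[-0.4939 0.2784 -0.0129]·P = -0.0011;  [-0.5172 -0.3186 0.0601]·P = 0.0031
det = 0.3013;  x = -0.0018+0.0419z,  y = -0.0069+0.1207z
quadratic in z: (1.0163)z²+(0.1128)z+(-0.0459)=0, √Δ=0.4463 → z ∈ {-0.2750, 0.1641}; z = -0.2750 (taking z<0)
x = -0.0133, y = -0.0401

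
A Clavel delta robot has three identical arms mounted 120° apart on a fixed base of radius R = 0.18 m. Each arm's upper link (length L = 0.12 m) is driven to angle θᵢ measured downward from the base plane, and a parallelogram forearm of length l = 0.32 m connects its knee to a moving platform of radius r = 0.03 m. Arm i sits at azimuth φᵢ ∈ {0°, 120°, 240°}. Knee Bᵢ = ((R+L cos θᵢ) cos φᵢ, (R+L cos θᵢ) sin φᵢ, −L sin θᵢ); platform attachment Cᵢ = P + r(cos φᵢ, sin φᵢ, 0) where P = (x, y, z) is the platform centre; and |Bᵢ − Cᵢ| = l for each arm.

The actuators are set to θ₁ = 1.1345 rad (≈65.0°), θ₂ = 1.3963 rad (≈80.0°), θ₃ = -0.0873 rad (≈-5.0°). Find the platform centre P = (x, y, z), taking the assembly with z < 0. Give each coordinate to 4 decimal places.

arm 1 at φ=0.0°: ρ1 = 0.2007;  S1 = (0.2007, 0.0000, -0.1088)
φ2=120.0°: virtual centre (-0.0854, 0.1479, -0.1182), radius l
φ3=240.0°: virtual centre (-0.1348, -0.2334, 0.0105), radius l
|S₂|²−|S₁|² = -0.0090;  |S₃|²−|S₁|² = 0.0206
[-0.5723 0.2959 -0.0188]·P = -0.0090;  [-0.6710 -0.4669 0.2384]·P = 0.0206
Cramer: x(z) = -0.0041+0.1326z;  y(z) = -0.0383+0.3201z
sphere 1 gives Az²+Bz+C=0 with A=1.1201, B=0.1387, C=-0.0471;  B²−4AC=0.2304;  roots -0.2762, 0.1524;  negative root z = -0.2762
x = -0.0408, y = -0.1267

(-0.0408, -0.1267, -0.2762)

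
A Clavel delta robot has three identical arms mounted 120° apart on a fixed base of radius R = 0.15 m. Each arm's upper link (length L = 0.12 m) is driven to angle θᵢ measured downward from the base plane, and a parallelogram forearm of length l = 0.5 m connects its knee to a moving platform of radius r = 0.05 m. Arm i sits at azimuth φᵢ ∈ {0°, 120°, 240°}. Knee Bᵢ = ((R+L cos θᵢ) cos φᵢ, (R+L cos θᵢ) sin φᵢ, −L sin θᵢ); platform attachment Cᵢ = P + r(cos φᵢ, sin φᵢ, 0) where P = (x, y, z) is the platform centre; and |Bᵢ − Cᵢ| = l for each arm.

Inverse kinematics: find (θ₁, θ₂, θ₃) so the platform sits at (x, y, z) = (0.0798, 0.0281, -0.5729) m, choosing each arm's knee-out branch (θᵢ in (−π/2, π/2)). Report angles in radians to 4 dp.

θ₁ = 0.7856, θ₂ = 1.1344, θ₃ = 1.3091

φ1=0.0° → target in arm frame (0.0798, 0.0281)
  A=0.0202, B=-0.5729, C=(l²−L²−A²−y'²−z²)/(2L)=-0.3909
  γ=atan2(-0.5729,0.0202)=-1.5356;  ψ=arccos(-0.6819)=2.3211;  θ1=γ+ψ≈0.7856
arm 2 (φ=120.0°): x'=-0.0156, y'=-0.0832
  A=0.1156, B=-0.5729, C=(l²−L²−A²−y'²−z²)/(2L)=-0.4704
  γ=atan2(-0.5729,0.1156)=-1.3717;  ψ=arccos(-0.8048)=2.5061;  θ2=γ+ψ≈1.1344
φ3=240.0° → target in arm frame (-0.0642, 0.0551)
  e−x'=0.1642;  (l²−L²−(e−x')²−y'²−z²)/2L = -0.5109
  √(A²+B²)=0.5960;  θ3 = -1.2916+2.6007 ≈ 1.3091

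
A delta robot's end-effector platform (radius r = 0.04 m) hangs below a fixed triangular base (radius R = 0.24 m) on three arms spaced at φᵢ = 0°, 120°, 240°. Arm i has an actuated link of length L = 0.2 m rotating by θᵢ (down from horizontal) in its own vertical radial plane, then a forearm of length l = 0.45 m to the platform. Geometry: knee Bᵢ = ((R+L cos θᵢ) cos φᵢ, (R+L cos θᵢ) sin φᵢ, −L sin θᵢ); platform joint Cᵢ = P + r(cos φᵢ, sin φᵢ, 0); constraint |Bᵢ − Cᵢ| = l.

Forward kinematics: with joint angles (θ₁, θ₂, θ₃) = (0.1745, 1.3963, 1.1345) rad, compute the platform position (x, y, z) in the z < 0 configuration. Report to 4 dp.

arm 1 at φ=0.0°: e+L cos θ1 = 0.3970;  centre 1 = (0.3970, 0.0000, -0.0347)
φ2=120.0°: virtual centre (-0.1174, 0.2033, -0.1970), radius l
arm 3 at φ=240.0°: e+L cos θ3 = 0.2845;  centre 3 = (-0.1423, -0.2464, -0.1813)
subtract pairs → two planes through P
linear system: -1.0286x+0.4066y = -0.0649−-0.3245z; -1.0784x+-0.4928y = -0.0450−-0.2931z
det = 0.9454;  x = 0.0532+-0.2952z,  y = -0.0251+0.0513z
sphere 1 gives Az²+Bz+C=0 with A=1.0898, B=0.2698, C=-0.0825;  B²−4AC=0.4323;  roots -0.4255, 0.1779;  negative root z = -0.4255
x = 0.1788, y = -0.0469

(0.1788, -0.0469, -0.4255)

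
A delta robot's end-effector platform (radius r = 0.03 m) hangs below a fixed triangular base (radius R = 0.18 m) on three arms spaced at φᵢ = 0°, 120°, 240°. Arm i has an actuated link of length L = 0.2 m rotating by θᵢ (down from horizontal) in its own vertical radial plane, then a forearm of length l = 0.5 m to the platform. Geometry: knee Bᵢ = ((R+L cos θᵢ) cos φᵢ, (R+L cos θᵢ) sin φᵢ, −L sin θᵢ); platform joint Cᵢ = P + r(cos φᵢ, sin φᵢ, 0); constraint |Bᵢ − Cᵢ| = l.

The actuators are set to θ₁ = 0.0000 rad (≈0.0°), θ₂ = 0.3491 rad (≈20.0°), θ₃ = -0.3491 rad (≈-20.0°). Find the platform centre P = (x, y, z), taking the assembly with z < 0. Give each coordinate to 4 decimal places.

arm 1 at φ=0.0°: (R−r)+L cos θ1 = 0.3500;  O1 = (0.3500, 0.0000, 0.0000)
O2 = (0.3379·cos120.0°, 0.3379·sin120.0°, -0.0684) = (-0.1690, 0.2927, -0.0684)
arm 3 at φ=240.0°: (R−r)+L cos θ3 = 0.3379;  O3 = (-0.1690, -0.2927, 0.0684)
|O₂|²−|O₁|² = -0.0036;  |O₃|²−|O₁|² = -0.0036
plane₁₂: -1.0379x+0.5853y+-0.1368z = -0.0036
det = 1.2151;  x = 0.0035+0.0000z,  y = 0.0000+0.2338z
sphere 1 gives Az²+Bz+C=0 with A=1.0546, B=0.0000, C=-0.1299;  B²−4AC=0.5481;  roots -0.3510, 0.3510;  negative root z = -0.3510
x = 0.0035, y = -0.0820

(0.0035, -0.0820, -0.3510)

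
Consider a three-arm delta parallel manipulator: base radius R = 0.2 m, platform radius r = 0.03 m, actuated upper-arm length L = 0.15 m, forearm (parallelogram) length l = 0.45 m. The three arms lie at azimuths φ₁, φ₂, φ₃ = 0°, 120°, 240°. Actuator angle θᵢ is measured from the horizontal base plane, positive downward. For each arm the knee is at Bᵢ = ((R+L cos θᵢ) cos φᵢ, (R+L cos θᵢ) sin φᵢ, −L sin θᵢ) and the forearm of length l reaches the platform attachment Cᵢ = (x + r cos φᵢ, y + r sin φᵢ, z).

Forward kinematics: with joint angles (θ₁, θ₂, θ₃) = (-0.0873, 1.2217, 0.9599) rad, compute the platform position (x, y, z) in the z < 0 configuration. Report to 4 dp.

φ1=0.0°: virtual centre (0.3194, 0.0000, 0.0131), radius l
arm 2 at φ=120.0°: ρ2 = 0.2213;  centre 2 = (-0.1107, 0.1917, -0.1410)
arm 3 at φ=240.0°: ρ3 = 0.2560;  centre 3 = (-0.1280, -0.2217, -0.1229)
subtract pairs → two planes through P
linear system: -0.8602x+0.3833y = -0.0334−-0.3081z; -0.8949x+-0.4435y = -0.0216−-0.2719z
Cramer: x(z) = 0.0318-0.3324z;  y(z) = -0.0156+0.0577z
into |P−centre ₁|² = l²: 1.1138z² + 0.1633z + -0.1194 = 0;  Δ = 0.5585;  z = -0.4088 or 0.2622 → z<0 root = -0.4088
x = 0.1677, y = -0.0392

(0.1677, -0.0392, -0.4088)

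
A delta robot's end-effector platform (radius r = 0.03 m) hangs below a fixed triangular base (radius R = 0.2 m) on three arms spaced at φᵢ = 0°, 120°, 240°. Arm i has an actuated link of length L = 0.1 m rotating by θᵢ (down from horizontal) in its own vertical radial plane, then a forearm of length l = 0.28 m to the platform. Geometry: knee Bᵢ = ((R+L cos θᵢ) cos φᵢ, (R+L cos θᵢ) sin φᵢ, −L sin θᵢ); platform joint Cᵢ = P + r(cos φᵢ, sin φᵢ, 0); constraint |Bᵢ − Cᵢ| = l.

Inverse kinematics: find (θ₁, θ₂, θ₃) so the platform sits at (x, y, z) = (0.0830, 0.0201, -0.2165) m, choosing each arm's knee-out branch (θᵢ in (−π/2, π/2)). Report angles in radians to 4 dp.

θ₁ = 0.0874, θ₂ = 1.1348, θ₃ = 1.3963

φ1=0.0° → target in arm frame (0.0830, 0.0201)
  A=0.0870, B=-0.2165, C=(l²−L²−A²−y'²−z²)/(2L)=0.0678
  θ1 = atan2(B,A) + arccos(C/0.2333) = 0.0874
φ2=120.0° → target in arm frame (-0.0241, -0.0819)
  A cos θ + B sin θ = C:  0.1941·cos θ + -0.2165·sin θ = -0.1143
  γ=atan2(-0.2165,0.1941)=-0.8399;  ψ=arccos(-0.3930)=1.9747;  θ2=γ+ψ≈1.1348
φ3=240.0° → target in arm frame (-0.0589, 0.0618)
  e−x'=0.2289;  (l²−L²−(e−x')²−y'²−z²)/2L = -0.1735
  θ3 = atan2(B,A) + arccos(C/0.3151) = 1.3963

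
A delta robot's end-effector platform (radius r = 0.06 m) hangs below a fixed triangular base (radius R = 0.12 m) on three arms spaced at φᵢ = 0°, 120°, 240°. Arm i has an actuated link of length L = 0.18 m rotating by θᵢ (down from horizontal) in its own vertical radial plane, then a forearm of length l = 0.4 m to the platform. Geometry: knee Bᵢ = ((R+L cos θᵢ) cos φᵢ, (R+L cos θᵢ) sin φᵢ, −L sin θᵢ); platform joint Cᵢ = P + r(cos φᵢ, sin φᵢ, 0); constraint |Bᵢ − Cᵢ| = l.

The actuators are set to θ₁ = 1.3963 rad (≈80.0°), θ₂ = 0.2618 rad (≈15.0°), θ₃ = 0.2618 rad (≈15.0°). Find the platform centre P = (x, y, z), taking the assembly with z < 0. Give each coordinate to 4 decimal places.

S1 = (0.0913·cos0.0°, 0.0913·sin0.0°, -0.1773) = (0.0913, 0.0000, -0.1773)
φ2=120.0°: virtual centre (-0.1169, 0.2025, -0.0466), radius l
S3 = (0.2339·cos240.0°, 0.2339·sin240.0°, -0.0466) = (-0.1169, -0.2025, -0.0466)
subtract pairs → two planes through P
[-0.4164 0.4051 0.2614]·P = 0.0171;  [-0.4164 -0.4051 0.2614]·P = 0.0171
det = 0.3373;  x = -0.0411+0.6277z,  y = 0.0000+0.0000z
into |P−S₁|² = l²: 1.3940z² + 0.1884z + -0.1111 = 0;  Δ = 0.6548;  z = -0.3578 or 0.2227 → z<0 root = -0.3578
x = -0.2657, y = 0.0000

(-0.2657, 0.0000, -0.3578)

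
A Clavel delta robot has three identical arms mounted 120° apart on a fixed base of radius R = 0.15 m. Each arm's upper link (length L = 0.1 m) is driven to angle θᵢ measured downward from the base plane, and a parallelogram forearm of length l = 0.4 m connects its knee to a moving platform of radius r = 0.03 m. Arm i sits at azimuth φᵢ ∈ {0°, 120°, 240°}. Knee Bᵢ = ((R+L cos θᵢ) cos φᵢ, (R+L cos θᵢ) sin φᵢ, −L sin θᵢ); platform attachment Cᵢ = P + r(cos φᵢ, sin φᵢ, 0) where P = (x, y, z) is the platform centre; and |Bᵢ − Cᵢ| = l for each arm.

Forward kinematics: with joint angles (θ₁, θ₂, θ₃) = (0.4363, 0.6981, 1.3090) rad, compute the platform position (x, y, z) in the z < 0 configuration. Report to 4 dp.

(0.0743, 0.0717, -0.4114)

arm 1 at φ=0.0°: e+L cos θ1 = 0.2106;  centre 1 = (0.2106, 0.0000, -0.0423)
φ2=120.0°: virtual centre (-0.0983, 0.1703, -0.0643), radius l
φ3=240.0°: virtual centre (-0.0729, -0.1263, -0.0966), radius l
|centre ₂|²−|centre ₁|² = -0.0034;  |centre ₃|²−|centre ₁|² = -0.0155
[-0.6179 0.3405 -0.0440]·P = -0.0034;  [-0.5671 -0.2527 -0.1087]·P = -0.0155
Cramer: x(z) = 0.0176-0.1378z;  y(z) = 0.0220-0.1207z
into |P−centre ₁|² = l²: 1.0336z² + 0.1324z + -0.1205 = 0;  Δ = 0.5156;  z = -0.4114 or 0.2833 → z<0 root = -0.4114
x = 0.0743, y = 0.0717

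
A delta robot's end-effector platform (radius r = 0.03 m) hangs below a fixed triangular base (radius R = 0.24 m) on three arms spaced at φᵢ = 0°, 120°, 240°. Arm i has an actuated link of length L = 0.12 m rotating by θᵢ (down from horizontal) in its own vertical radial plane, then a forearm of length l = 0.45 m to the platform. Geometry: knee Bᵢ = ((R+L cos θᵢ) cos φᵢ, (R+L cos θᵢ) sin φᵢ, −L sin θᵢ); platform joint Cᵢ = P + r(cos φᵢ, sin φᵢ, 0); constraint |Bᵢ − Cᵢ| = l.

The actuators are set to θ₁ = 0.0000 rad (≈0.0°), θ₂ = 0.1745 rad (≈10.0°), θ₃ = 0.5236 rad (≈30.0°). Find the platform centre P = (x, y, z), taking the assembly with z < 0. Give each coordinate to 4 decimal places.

(0.0319, 0.0294, -0.3358)

arm 1 at φ=0.0°: (R−r)+L cos θ1 = 0.3300;  centre 1 = (0.3300, 0.0000, 0.0000)
centre 2 = (0.3282·cos120.0°, 0.3282·sin120.0°, -0.0208) = (-0.1641, 0.2842, -0.0208)
φ3=240.0°: virtual centre (-0.1570, -0.2719, -0.0600), radius l
|centre ₂|²−|centre ₁|² = -0.0008;  |centre ₃|²−|centre ₁|² = -0.0068
[-0.9882 0.5684 -0.0417]·P = -0.0008;  [-0.9739 -0.5437 -0.1200]·P = -0.0068
Cramer: x(z) = 0.0039-0.0833z;  y(z) = 0.0054-0.0715z
into |P−centre ₁|² = l²: 1.0121z² + 0.0535z + -0.0961 = 0;  Δ = 0.3920;  z = -0.3358 or 0.2829 → z<0 root = -0.3358
x = 0.0319, y = 0.0294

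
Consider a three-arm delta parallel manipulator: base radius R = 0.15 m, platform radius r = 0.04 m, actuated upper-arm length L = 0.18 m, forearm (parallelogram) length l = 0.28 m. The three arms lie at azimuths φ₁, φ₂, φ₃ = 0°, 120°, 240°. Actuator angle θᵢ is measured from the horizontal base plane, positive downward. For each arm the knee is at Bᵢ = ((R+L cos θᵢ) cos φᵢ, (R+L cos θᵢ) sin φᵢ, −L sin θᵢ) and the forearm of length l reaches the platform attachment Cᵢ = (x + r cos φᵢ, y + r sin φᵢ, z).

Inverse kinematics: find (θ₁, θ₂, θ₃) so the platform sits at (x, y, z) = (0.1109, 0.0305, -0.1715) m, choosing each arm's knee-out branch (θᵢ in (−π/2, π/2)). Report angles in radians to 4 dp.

θ₁ = -0.2616, θ₂ = 0.8728, θ₃ = 1.1343

φ1=0.0° → target in arm frame (0.1109, 0.0305)
  A=-0.0009, B=-0.1715, C=(l²−L²−A²−y'²−z²)/(2L)=0.0435
  √(A²+B²)=0.1715;  θ1 = -1.5760+1.3144 ≈ -0.2616
φ2=120.0° → target in arm frame (-0.0290, -0.1113)
  A=0.1390, B=-0.1715, C=(l²−L²−A²−y'²−z²)/(2L)=-0.0420
  θ2 = atan2(B,A) + arccos(C/0.2208) = 0.8728
rotate P by −φ3: (-0.0819, 0.0808, -0.1715)
  e−x'=0.1919;  (l²−L²−(e−x')²−y'²−z²)/2L = -0.0743
  θ3 = atan2(B,A) + arccos(C/0.2573) = 1.1343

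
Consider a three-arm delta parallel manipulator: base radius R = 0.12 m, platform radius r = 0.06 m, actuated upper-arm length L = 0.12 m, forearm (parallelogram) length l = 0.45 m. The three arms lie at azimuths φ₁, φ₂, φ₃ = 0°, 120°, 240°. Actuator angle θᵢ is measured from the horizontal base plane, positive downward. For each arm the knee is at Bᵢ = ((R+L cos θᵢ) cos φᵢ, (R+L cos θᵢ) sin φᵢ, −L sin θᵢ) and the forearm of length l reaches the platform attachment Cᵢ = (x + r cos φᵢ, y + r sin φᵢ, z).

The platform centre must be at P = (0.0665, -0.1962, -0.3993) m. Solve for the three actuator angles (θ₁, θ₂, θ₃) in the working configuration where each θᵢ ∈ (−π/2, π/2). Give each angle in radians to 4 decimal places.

θ₁ = 0.0870, θ₂ = 0.9596, θ₃ = -0.1748

φ1=0.0° → target in arm frame (0.0665, -0.1962)
  e−x'=-0.0065;  (l²−L²−(e−x')²−y'²−z²)/2L = -0.0412
  γ=atan2(-0.3993,-0.0065)=-1.5871;  ψ=arccos(-0.1031)=1.6740;  θ1=γ+ψ≈0.0870
φ2=120.0° → target in arm frame (-0.2032, 0.0405)
  e−x'=0.2632;  (l²−L²−(e−x')²−y'²−z²)/2L = -0.1760
  γ=atan2(-0.3993,0.2632)=-0.9881;  ψ=arccos(-0.3680)=1.9477;  θ2=γ+ψ≈0.9596
rotate P by −φ3: (0.1367, 0.1557, -0.3993)
  A cos θ + B sin θ = C:  -0.0767·cos θ + -0.3993·sin θ = -0.0061
  √(A²+B²)=0.4066;  θ3 = -1.7605+1.5857 ≈ -0.1748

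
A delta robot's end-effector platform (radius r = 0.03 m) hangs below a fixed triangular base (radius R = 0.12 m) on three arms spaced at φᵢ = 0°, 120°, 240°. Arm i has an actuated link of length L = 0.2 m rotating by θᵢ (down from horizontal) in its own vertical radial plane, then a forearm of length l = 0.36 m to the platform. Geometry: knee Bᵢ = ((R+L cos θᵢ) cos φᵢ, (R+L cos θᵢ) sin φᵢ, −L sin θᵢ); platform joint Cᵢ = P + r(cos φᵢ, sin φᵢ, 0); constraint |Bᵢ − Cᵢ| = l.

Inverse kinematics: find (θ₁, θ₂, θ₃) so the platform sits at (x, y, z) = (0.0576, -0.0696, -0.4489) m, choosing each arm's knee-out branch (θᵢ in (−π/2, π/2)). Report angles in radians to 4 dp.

θ₁ = 0.7854, θ₂ = 1.2215, θ₃ = 0.8727

rotate P by −φ1: (0.0576, -0.0696, -0.4489)
  A=0.0324, B=-0.4489, C=(l²−L²−A²−y'²−z²)/(2L)=-0.2945
  θ1 = atan2(B,A) + arccos(C/0.4501) = 0.7854
arm 2 (φ=120.0°): x'=-0.0891, y'=-0.0151
  A=0.1791, B=-0.4489, C=(l²−L²−A²−y'²−z²)/(2L)=-0.3605
  γ=atan2(-0.4489,0.1791)=-1.1912;  ψ=arccos(-0.7459)=2.4128;  θ2=γ+ψ≈1.2215
arm 3 (φ=240.0°): x'=0.0315, y'=0.0847
  e−x'=0.0585;  (l²−L²−(e−x')²−y'²−z²)/2L = -0.3063
  √(A²+B²)=0.4527;  θ3 = -1.4412+2.3139 ≈ 0.8727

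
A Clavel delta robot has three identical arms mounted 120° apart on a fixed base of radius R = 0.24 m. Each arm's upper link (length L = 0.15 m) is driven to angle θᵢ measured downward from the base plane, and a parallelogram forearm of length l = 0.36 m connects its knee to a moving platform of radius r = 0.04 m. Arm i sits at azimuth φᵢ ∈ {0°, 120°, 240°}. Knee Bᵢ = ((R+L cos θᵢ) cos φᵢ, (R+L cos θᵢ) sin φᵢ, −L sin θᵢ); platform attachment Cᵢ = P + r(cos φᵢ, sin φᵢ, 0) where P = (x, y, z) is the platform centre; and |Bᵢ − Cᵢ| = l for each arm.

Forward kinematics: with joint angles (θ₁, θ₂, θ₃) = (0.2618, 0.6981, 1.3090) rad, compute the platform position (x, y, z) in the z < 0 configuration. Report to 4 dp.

arm 1 at φ=0.0°: ρ1 = 0.3449;  O1 = (0.3449, 0.0000, -0.0388)
O2 = (0.3149·cos120.0°, 0.3149·sin120.0°, -0.0964) = (-0.1575, 0.2727, -0.0964)
O3 = (0.2388·cos240.0°, 0.2388·sin240.0°, -0.1449) = (-0.1194, -0.2068, -0.1449)
|O₂|²−|O₁|² = -0.0120;  |O₃|²−|O₁|² = -0.0424
[-1.0047 0.5454 -0.1152]·P = -0.0120;  [-0.9286 -0.4137 -0.2121]·P = -0.0424
det = 0.9221;  x = 0.0305+-0.1772z,  y = 0.0342+-0.1151z
into |P−O₁|² = l²: 1.0446z² + 0.1812z + -0.0281 = 0;  Δ = 0.1501;  z = -0.2722 or 0.0987 → z<0 root = -0.2722
x = 0.0787, y = 0.0655

(0.0787, 0.0655, -0.2722)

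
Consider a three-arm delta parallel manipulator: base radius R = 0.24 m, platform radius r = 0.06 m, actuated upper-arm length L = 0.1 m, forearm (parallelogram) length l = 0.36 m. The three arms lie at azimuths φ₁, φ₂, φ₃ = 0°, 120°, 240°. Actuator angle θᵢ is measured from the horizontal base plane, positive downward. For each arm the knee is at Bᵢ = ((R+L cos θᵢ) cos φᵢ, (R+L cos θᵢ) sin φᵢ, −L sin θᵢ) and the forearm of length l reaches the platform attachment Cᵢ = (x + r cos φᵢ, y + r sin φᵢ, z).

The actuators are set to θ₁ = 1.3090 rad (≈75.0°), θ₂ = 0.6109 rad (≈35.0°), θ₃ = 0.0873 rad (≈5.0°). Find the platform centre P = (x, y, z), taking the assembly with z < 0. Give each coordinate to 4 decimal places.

arm 1 at φ=0.0°: (R−r)+L cos θ1 = 0.2059;  S1 = (0.2059, 0.0000, -0.0966)
φ2=120.0°: virtual centre (-0.1310, 0.2268, -0.0574), radius l
arm 3 at φ=240.0°: (R−r)+L cos θ3 = 0.2796;  S3 = (-0.1398, -0.2422, -0.0087)
eliminate P² terms by subtracting sphere 1 from 2 and 3
linear system: -0.6737x+0.4536y = 0.0202−0.0785z; -0.6914x+-0.4843y = 0.0265−0.1757z
Cramer: x(z) = -0.0341+0.1840z;  y(z) = -0.0062+0.1002z
quadratic in z: (1.0439)z²+(0.1037)z+(-0.0626)=0, √Δ=0.5219 → z ∈ {-0.2996, 0.2003}; z = -0.2996 (taking z<0)
x = -0.0892, y = -0.0362

(-0.0892, -0.0362, -0.2996)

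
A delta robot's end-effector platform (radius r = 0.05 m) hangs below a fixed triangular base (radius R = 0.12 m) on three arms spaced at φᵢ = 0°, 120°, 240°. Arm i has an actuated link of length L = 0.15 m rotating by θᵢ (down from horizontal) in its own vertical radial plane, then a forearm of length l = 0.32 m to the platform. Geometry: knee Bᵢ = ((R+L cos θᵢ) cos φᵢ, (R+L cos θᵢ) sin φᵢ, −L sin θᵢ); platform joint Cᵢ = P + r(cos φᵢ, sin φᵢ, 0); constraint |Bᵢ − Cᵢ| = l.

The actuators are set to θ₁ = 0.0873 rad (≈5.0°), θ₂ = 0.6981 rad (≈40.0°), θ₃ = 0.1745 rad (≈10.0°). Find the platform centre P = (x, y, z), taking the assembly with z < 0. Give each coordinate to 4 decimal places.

S1 = (0.2194·cos0.0°, 0.2194·sin0.0°, -0.0131) = (0.2194, 0.0000, -0.0131)
S2 = (0.1849·cos120.0°, 0.1849·sin120.0°, -0.0964) = (-0.0925, 0.1601, -0.0964)
φ3=240.0°: virtual centre (-0.1089, -0.1886, -0.0260), radius l
|S₂|²−|S₁|² = -0.0048;  |S₃|²−|S₁|² = -0.0002
linear system: -0.6238x+0.3203y = -0.0048−-0.1667z; -0.6566x+-0.3771y = -0.0002−-0.0259z
det = 0.4455;  x = 0.0043+-0.1597z,  y = -0.0068+0.2093z
sphere 1 gives Az²+Bz+C=0 with A=1.0693, B=0.0920, C=-0.0559;  B²−4AC=0.2475;  roots -0.2757, 0.1896;  negative root z = -0.2757
x = 0.0483, y = -0.0645

(0.0483, -0.0645, -0.2757)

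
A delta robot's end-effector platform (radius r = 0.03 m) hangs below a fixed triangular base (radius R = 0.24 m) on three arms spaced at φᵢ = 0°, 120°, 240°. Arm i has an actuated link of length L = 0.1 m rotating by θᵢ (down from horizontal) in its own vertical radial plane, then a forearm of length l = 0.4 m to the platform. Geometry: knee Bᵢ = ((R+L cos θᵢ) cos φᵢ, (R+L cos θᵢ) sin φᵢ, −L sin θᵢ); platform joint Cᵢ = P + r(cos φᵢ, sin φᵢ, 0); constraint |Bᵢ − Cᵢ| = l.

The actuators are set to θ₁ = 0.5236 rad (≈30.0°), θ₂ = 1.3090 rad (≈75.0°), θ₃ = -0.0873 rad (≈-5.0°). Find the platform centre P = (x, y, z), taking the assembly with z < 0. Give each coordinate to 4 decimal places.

φ1=0.0°: virtual centre (0.2966, 0.0000, -0.0500), radius l
φ2=120.0°: virtual centre (-0.1179, 0.2043, -0.0966), radius l
φ3=240.0°: virtual centre (-0.1548, -0.2681, 0.0087), radius l
eliminate P² terms by subtracting sphere 1 from 2 and 3
[-0.8291 0.4086 -0.0932]·P = -0.0255;  [-0.9028 -0.5363 0.1174]·P = 0.0055
det = 0.8135;  x = 0.0141+-0.0024z,  y = -0.0339+0.2231z
quadratic in z: (1.0498)z²+(0.0863)z+(-0.0765)=0, √Δ=0.5734 → z ∈ {-0.3142, 0.2320}; z = -0.3142 (taking z<0)
x = 0.0148, y = -0.1040

(0.0148, -0.1040, -0.3142)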